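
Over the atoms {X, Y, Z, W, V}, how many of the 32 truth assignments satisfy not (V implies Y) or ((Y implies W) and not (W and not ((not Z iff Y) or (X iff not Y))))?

21

Initial set: {(not (V implies Y) or ((Y implies W) and not (W and not ((not Z iff Y) or (X iff not Y)))))}.
(not (V implies Y) or ((Y implies W) and not (W and not ((not Z iff Y) or (X iff not Y))))): β-rule — branch into not (V implies Y)  //  ((Y implies W) and not (W and not ((not Z iff Y) or (X iff not Y)))).
  branch 1 (add not (V implies Y)):
    not (V implies Y): α-rule — add V, not Y.
    ○ open, literals {V=true, Y=false}.
  branch 2 (add ((Y implies W) and not (W and not ((not Z iff Y) or (X iff not Y))))):
    ((Y implies W) and not (W and not ((not Z iff Y) or (X iff not Y)))): α-rule — add (Y implies W), not (W and not ((not Z iff Y) or (X iff not Y))).
    (Y implies W): β-rule — branch into not Y  //  W.
      branch 2.1 (add not Y):
        not (W and not ((not Z iff Y) or (X iff not Y))): β-rule — branch into not W  //  not not ((not Z iff Y) or (X iff not Y)).
          branch 2.1.1 (add not W):
            ○ open, literals {W=false, Y=false}.
          branch 2.1.2 (add not not ((not Z iff Y) or (X iff not Y))):
            not not ((not Z iff Y) or (X iff not Y)): β-rule — branch into (not Z iff Y)  //  (X iff not Y).
              branch 2.1.2.1 (add (not Z iff Y)):
                (not Z iff Y): β-rule — branch into not Z, Y  //  not not Z, not Y.
                  branch 2.1.2.1.1 (add not Z, Y):
                    × closes — contains both Y and not Y.
                  branch 2.1.2.1.2 (add not not Z, not Y):
                    ○ open, literals {Y=false, Z=true}.
              branch 2.1.2.2 (add (X iff not Y)):
                (X iff not Y): β-rule — branch into X, not Y  //  not X, not not Y.
                  branch 2.1.2.2.1 (add X, not Y):
                    ○ open, literals {X=true, Y=false}.
                  branch 2.1.2.2.2 (add not X, not not Y):
                    × closes — contains both Y and not Y.
      branch 2.2 (add W):
        not (W and not ((not Z iff Y) or (X iff not Y))): β-rule — branch into not W  //  not not ((not Z iff Y) or (X iff not Y)).
          branch 2.2.1 (add not W):
            × closes — contains both W and not W.
          branch 2.2.2 (add not not ((not Z iff Y) or (X iff not Y))):
            not not ((not Z iff Y) or (X iff not Y)): β-rule — branch into (not Z iff Y)  //  (X iff not Y).
              branch 2.2.2.1 (add (not Z iff Y)):
                (not Z iff Y): β-rule — branch into not Z, Y  //  not not Z, not Y.
                  branch 2.2.2.1.1 (add not Z, Y):
                    ○ open, literals {W=true, Y=true, Z=false}.
                  branch 2.2.2.1.2 (add not not Z, not Y):
                    ○ open, literals {W=true, Y=false, Z=true}.
              branch 2.2.2.2 (add (X iff not Y)):
                (X iff not Y): β-rule — branch into X, not Y  //  not X, not not Y.
                  branch 2.2.2.2.1 (add X, not Y):
                    ○ open, literals {W=true, X=true, Y=false}.
                  branch 2.2.2.2.2 (add not X, not not Y):
                    ○ open, literals {W=true, X=false, Y=true}.
3 branches closed, 8 open.
Each open branch fixes some atoms; the unmentioned ones are free. Counting distinct full assignments: branch {V=true, Y=false} (X, Z, W) contributes 8 new; branch {W=false, Y=false} (X, Z, V) contributes 4 new; branch {Y=false, Z=true} (X, W, V) contributes 2 new; branch {X=true, Y=false} (Z, W, V) contributes 1 new; branch {W=true, Y=true, Z=false} (X, V) contributes 4 new; branch {W=true, Y=false, Z=true} (X, V) contributes 0 new; branch {W=true, X=true, Y=false} (Z, V) contributes 0 new; branch {W=true, X=false, Y=true} (Z, V) contributes 2 new. Total: 21.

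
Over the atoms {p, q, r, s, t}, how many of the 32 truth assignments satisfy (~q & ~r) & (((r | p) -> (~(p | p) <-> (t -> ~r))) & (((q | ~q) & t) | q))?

2

Initial set: {((~q & ~r) & (((r | p) -> (~(p | p) <-> (t -> ~r))) & (((q | ~q) & t) | q)))}.
((~q & ~r) & (((r | p) -> (~(p | p) <-> (t -> ~r))) & (((q | ~q) & t) | q))): α-rule — add (~q & ~r), (((r | p) -> (~(p | p) <-> (t -> ~r))) & (((q | ~q) & t) | q)).
(~q & ~r): α-rule — add ~q, ~r.
(((r | p) -> (~(p | p) <-> (t -> ~r))) & (((q | ~q) & t) | q)): α-rule — add ((r | p) -> (~(p | p) <-> (t -> ~r))), (((q | ~q) & t) | q).
((r | p) -> (~(p | p) <-> (t -> ~r))): β-rule — branch into ~(r | p)  //  (~(p | p) <-> (t -> ~r)).
  branch 1 (add ~(r | p)):
    ~(r | p): α-rule — add ~r, ~p.
    (((q | ~q) & t) | q): β-rule — branch into ((q | ~q) & t)  //  q.
      branch 1.1 (add ((q | ~q) & t)):
        ((q | ~q) & t): α-rule — add (q | ~q), t.
        (q | ~q): β-rule — branch into q  //  ~q.
          branch 1.1.1 (add q):
            × closes — contains both q and ~q.
          branch 1.1.2 (add ~q):
            ○ open, literals {p=0, q=0, r=0, t=1}.
      branch 1.2 (add q):
        × closes — contains both q and ~q.
  branch 2 (add (~(p | p) <-> (t -> ~r))):
    (((q | ~q) & t) | q): β-rule — branch into ((q | ~q) & t)  //  q.
      branch 2.1 (add ((q | ~q) & t)):
        ((q | ~q) & t): α-rule — add (q | ~q), t.
        (~(p | p) <-> (t -> ~r)): β-rule — branch into ~(p | p), (t -> ~r)  //  ~~(p | p), ~(t -> ~r).
          branch 2.1.1 (add ~(p | p), (t -> ~r)):
            ~(p | p): α-rule — add ~p, ~p.
            (q | ~q): β-rule — branch into q  //  ~q.
              branch 2.1.1.1 (add q):
                × closes — contains both q and ~q.
              branch 2.1.1.2 (add ~q):
                (t -> ~r): β-rule — branch into ~t  //  ~r.
                  branch 2.1.1.2.1 (add ~t):
                    × closes — contains both t and ~t.
                  branch 2.1.1.2.2 (add ~r):
                    ○ open, literals {p=0, q=0, r=0, t=1}.
          branch 2.1.2 (add ~~(p | p), ~(t -> ~r)):
            ~(t -> ~r): α-rule — add t, ~~r.
            × closes — contains both r and ~r.
      branch 2.2 (add q):
        × closes — contains both q and ~q.
6 branches closed, 2 open.
Each open branch fixes some atoms; the unmentioned ones are free. Counting distinct full assignments: branch {p=0, q=0, r=0, t=1} (s) contributes 2 new; branch {p=0, q=0, r=0, t=1} (s) contributes 0 new. Total: 2.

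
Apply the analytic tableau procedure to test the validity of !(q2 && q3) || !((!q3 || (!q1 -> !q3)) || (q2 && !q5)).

Not valid

Assume the negation and expand:
Initial set: {!(!(q2 && q3) || !((!q3 || (!q1 -> !q3)) || (q2 && !q5)))}.
!(!(q2 && q3) || !((!q3 || (!q1 -> !q3)) || (q2 && !q5))): α-rule — add !!(q2 && q3), !!((!q3 || (!q1 -> !q3)) || (q2 && !q5)).
!!(q2 && q3): α-rule — add q2, q3.
!!((!q3 || (!q1 -> !q3)) || (q2 && !q5)): β-rule — branch into (!q3 || (!q1 -> !q3))  //  (q2 && !q5).
  branch 1 (add (!q3 || (!q1 -> !q3))):
    (!q3 || (!q1 -> !q3)): β-rule — branch into !q3  //  (!q1 -> !q3).
      branch 1.1 (add !q3):
        × closes — contains both q3 and !q3.
      branch 1.2 (add (!q1 -> !q3)):
        (!q1 -> !q3): β-rule — branch into !!q1  //  !q3.
          branch 1.2.1 (add !!q1):
            ○ open, literals {q1=true, q2=true, q3=true}.
          branch 1.2.2 (add !q3):
            × closes — contains both q3 and !q3.
  branch 2 (add (q2 && !q5)):
    (q2 && !q5): α-rule — add q2, !q5.
    ○ open, literals {q2=true, q3=true, q5=false}.
2 branches closed, 2 open.
An open branch gives a countermodel: q1=true, q2=true, q3=true (unmentioned atoms arbitrary); under it the original formula is false.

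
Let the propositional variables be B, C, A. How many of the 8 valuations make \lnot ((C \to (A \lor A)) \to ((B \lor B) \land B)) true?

3

Initial set: {\lnot ((C \to (A \lor A)) \to ((B \lor B) \land B))}.
\lnot ((C \to (A \lor A)) \to ((B \lor B) \land B)): α-rule — add (C \to (A \lor A)), \lnot ((B \lor B) \land B).
(C \to (A \lor A)): β-rule — branch into \lnot C  //  (A \lor A).
  branch 1 (add \lnot C):
    \lnot ((B \lor B) \land B): β-rule — branch into \lnot (B \lor B)  //  \lnot B.
      branch 1.1 (add \lnot (B \lor B)):
        \lnot (B \lor B): α-rule — add \lnot B, \lnot B.
        ○ open, literals {B=0, C=0}.
      branch 1.2 (add \lnot B):
        ○ open, literals {B=0, C=0}.
  branch 2 (add (A \lor A)):
    \lnot ((B \lor B) \land B): β-rule — branch into \lnot (B \lor B)  //  \lnot B.
      branch 2.1 (add \lnot (B \lor B)):
        \lnot (B \lor B): α-rule — add \lnot B, \lnot B.
        (A \lor A): β-rule — branch into A  //  A.
          branch 2.1.1 (add A):
            ○ open, literals {A=1, B=0}.
          branch 2.1.2 (add A):
            ○ open, literals {A=1, B=0}.
      branch 2.2 (add \lnot B):
        (A \lor A): β-rule — branch into A  //  A.
          branch 2.2.1 (add A):
            ○ open, literals {A=1, B=0}.
          branch 2.2.2 (add A):
            ○ open, literals {A=1, B=0}.
0 branches closed, 6 open.
Each open branch fixes some atoms; the unmentioned ones are free. Counting distinct full assignments: branch {B=0, C=0} (A) contributes 2 new; branch {B=0, C=0} (A) contributes 0 new; branch {A=1, B=0} (C) contributes 1 new; branch {A=1, B=0} (C) contributes 0 new; branch {A=1, B=0} (C) contributes 0 new; branch {A=1, B=0} (C) contributes 0 new. Total: 3.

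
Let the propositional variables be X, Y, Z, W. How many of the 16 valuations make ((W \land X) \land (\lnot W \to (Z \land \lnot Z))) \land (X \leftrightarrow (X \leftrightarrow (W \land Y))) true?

Initial set: {(((W \land X) \land (\lnot W \to (Z \land \lnot Z))) \land (X \leftrightarrow (X \leftrightarrow (W \land Y))))}.
(((W \land X) \land (\lnot W \to (Z \land \lnot Z))) \land (X \leftrightarrow (X \leftrightarrow (W \land Y)))): α-rule — add ((W \land X) \land (\lnot W \to (Z \land \lnot Z))), (X \leftrightarrow (X \leftrightarrow (W \land Y))).
((W \land X) \land (\lnot W \to (Z \land \lnot Z))): α-rule — add (W \land X), (\lnot W \to (Z \land \lnot Z)).
(W \land X): α-rule — add W, X.
(X \leftrightarrow (X \leftrightarrow (W \land Y))): β-rule — branch into X, (X \leftrightarrow (W \land Y))  //  \lnot X, \lnot (X \leftrightarrow (W \land Y)).
  branch 1 (add X, (X \leftrightarrow (W \land Y))):
    (\lnot W \to (Z \land \lnot Z)): β-rule — branch into \lnot \lnot W  //  (Z \land \lnot Z).
      branch 1.1 (add \lnot \lnot W):
        (X \leftrightarrow (W \land Y)): β-rule — branch into X, (W \land Y)  //  \lnot X, \lnot (W \land Y).
          branch 1.1.1 (add X, (W \land Y)):
            (W \land Y): α-rule — add W, Y.
            ○ open, literals {W=true, X=true, Y=true}.
          branch 1.1.2 (add \lnot X, \lnot (W \land Y)):
            × closes — contains both X and \lnot X.
      branch 1.2 (add (Z \land \lnot Z)):
        (Z \land \lnot Z): α-rule — add Z, \lnot Z.
        × closes — contains both Z and \lnot Z.
  branch 2 (add \lnot X, \lnot (X \leftrightarrow (W \land Y))):
    × closes — contains both X and \lnot X.
3 branches closed, 1 open.
Each open branch fixes some atoms; the unmentioned ones are free. Counting distinct full assignments: branch {W=true, X=true, Y=true} (Z) contributes 2 new. Total: 2.

2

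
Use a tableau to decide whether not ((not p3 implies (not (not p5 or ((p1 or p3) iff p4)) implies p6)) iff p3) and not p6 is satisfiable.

Satisfiable

Initial set: {(not ((not p3 implies (not (not p5 or ((p1 or p3) iff p4)) implies p6)) iff p3) and not p6)}.
(not ((not p3 implies (not (not p5 or ((p1 or p3) iff p4)) implies p6)) iff p3) and not p6): α-rule — add not ((not p3 implies (not (not p5 or ((p1 or p3) iff p4)) implies p6)) iff p3), not p6.
not ((not p3 implies (not (not p5 or ((p1 or p3) iff p4)) implies p6)) iff p3): β-rule — branch into (not p3 implies (not (not p5 or ((p1 or p3) iff p4)) implies p6)), not p3  //  not (not p3 implies (not (not p5 or ((p1 or p3) iff p4)) implies p6)), p3.
  branch 1 (add (not p3 implies (not (not p5 or ((p1 or p3) iff p4)) implies p6)), not p3):
    (not p3 implies (not (not p5 or ((p1 or p3) iff p4)) implies p6)): β-rule — branch into not not p3  //  (not (not p5 or ((p1 or p3) iff p4)) implies p6).
      branch 1.1 (add not not p3):
        × closes — contains both p3 and not p3.
      branch 1.2 (add (not (not p5 or ((p1 or p3) iff p4)) implies p6)):
        (not (not p5 or ((p1 or p3) iff p4)) implies p6): β-rule — branch into not not (not p5 or ((p1 or p3) iff p4))  //  p6.
          branch 1.2.1 (add not not (not p5 or ((p1 or p3) iff p4))):
            not not (not p5 or ((p1 or p3) iff p4)): β-rule — branch into not p5  //  ((p1 or p3) iff p4).
              branch 1.2.1.1 (add not p5):
                ○ open, literals {p3=0, p5=0, p6=0}.
              branch 1.2.1.2 (add ((p1 or p3) iff p4)):
                ((p1 or p3) iff p4): β-rule — branch into (p1 or p3), p4  //  not (p1 or p3), not p4.
                  branch 1.2.1.2.1 (add (p1 or p3), p4):
                    (p1 or p3): β-rule — branch into p1  //  p3.
                      branch 1.2.1.2.1.1 (add p1):
                        ○ open, literals {p1=1, p3=0, p4=1, p6=0}.
                      branch 1.2.1.2.1.2 (add p3):
                        × closes — contains both p3 and not p3.
                  branch 1.2.1.2.2 (add not (p1 or p3), not p4):
                    not (p1 or p3): α-rule — add not p1, not p3.
                    ○ open, literals {p1=0, p3=0, p4=0, p6=0}.
          branch 1.2.2 (add p6):
            × closes — contains both p6 and not p6.
  branch 2 (add not (not p3 implies (not (not p5 or ((p1 or p3) iff p4)) implies p6)), p3):
    not (not p3 implies (not (not p5 or ((p1 or p3) iff p4)) implies p6)): α-rule — add not p3, not (not (not p5 or ((p1 or p3) iff p4)) implies p6).
    × closes — contains both p3 and not p3.
4 branches closed, 3 open.
An open branch gives a satisfying assignment: p3=0, p5=0, p6=0.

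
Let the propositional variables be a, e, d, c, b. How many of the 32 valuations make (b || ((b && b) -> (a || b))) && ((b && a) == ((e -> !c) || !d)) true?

10

Initial set: {((b || ((b && b) -> (a || b))) && ((b && a) == ((e -> !c) || !d)))}.
((b || ((b && b) -> (a || b))) && ((b && a) == ((e -> !c) || !d))): α-rule — add (b || ((b && b) -> (a || b))), ((b && a) == ((e -> !c) || !d)).
(b || ((b && b) -> (a || b))): β-rule — branch into b  //  ((b && b) -> (a || b)).
  branch 1 (add b):
    ((b && a) == ((e -> !c) || !d)): β-rule — branch into (b && a), ((e -> !c) || !d)  //  !(b && a), !((e -> !c) || !d).
      branch 1.1 (add (b && a), ((e -> !c) || !d)):
        (b && a): α-rule — add b, a.
        ((e -> !c) || !d): β-rule — branch into (e -> !c)  //  !d.
          branch 1.1.1 (add (e -> !c)):
            (e -> !c): β-rule — branch into !e  //  !c.
              branch 1.1.1.1 (add !e):
                ○ open, literals {a=1, b=1, e=0}.
              branch 1.1.1.2 (add !c):
                ○ open, literals {a=1, b=1, c=0}.
          branch 1.1.2 (add !d):
            ○ open, literals {a=1, b=1, d=0}.
      branch 1.2 (add !(b && a), !((e -> !c) || !d)):
        !((e -> !c) || !d): α-rule — add !(e -> !c), !!d.
        !(e -> !c): α-rule — add e, !!c.
        !(b && a): β-rule — branch into !b  //  !a.
          branch 1.2.1 (add !b):
            × closes — contains both b and !b.
          branch 1.2.2 (add !a):
            ○ open, literals {a=0, b=1, c=1, d=1, e=1}.
  branch 2 (add ((b && b) -> (a || b))):
    ((b && a) == ((e -> !c) || !d)): β-rule — branch into (b && a), ((e -> !c) || !d)  //  !(b && a), !((e -> !c) || !d).
      branch 2.1 (add (b && a), ((e -> !c) || !d)):
        (b && a): α-rule — add b, a.
        ((b && b) -> (a || b)): β-rule — branch into !(b && b)  //  (a || b).
          branch 2.1.1 (add !(b && b)):
            ((e -> !c) || !d): β-rule — branch into (e -> !c)  //  !d.
              branch 2.1.1.1 (add (e -> !c)):
                !(b && b): β-rule — branch into !b  //  !b.
                  branch 2.1.1.1.1 (add !b):
                    × closes — contains both b and !b.
                  branch 2.1.1.1.2 (add !b):
                    × closes — contains both b and !b.
              branch 2.1.1.2 (add !d):
                !(b && b): β-rule — branch into !b  //  !b.
                  branch 2.1.1.2.1 (add !b):
                    × closes — contains both b and !b.
                  branch 2.1.1.2.2 (add !b):
                    × closes — contains both b and !b.
          branch 2.1.2 (add (a || b)):
            ((e -> !c) || !d): β-rule — branch into (e -> !c)  //  !d.
              branch 2.1.2.1 (add (e -> !c)):
                (a || b): β-rule — branch into a  //  b.
                  branch 2.1.2.1.1 (add a):
                    (e -> !c): β-rule — branch into !e  //  !c.
                      branch 2.1.2.1.1.1 (add !e):
                        ○ open, literals {a=1, b=1, e=0}.
                      branch 2.1.2.1.1.2 (add !c):
                        ○ open, literals {a=1, b=1, c=0}.
                  branch 2.1.2.1.2 (add b):
                    (e -> !c): β-rule — branch into !e  //  !c.
                      branch 2.1.2.1.2.1 (add !e):
                        ○ open, literals {a=1, b=1, e=0}.
                      branch 2.1.2.1.2.2 (add !c):
                        ○ open, literals {a=1, b=1, c=0}.
              branch 2.1.2.2 (add !d):
                (a || b): β-rule — branch into a  //  b.
                  branch 2.1.2.2.1 (add a):
                    ○ open, literals {a=1, b=1, d=0}.
                  branch 2.1.2.2.2 (add b):
                    ○ open, literals {a=1, b=1, d=0}.
      branch 2.2 (add !(b && a), !((e -> !c) || !d)):
        !((e -> !c) || !d): α-rule — add !(e -> !c), !!d.
        !(e -> !c): α-rule — add e, !!c.
        ((b && b) -> (a || b)): β-rule — branch into !(b && b)  //  (a || b).
          branch 2.2.1 (add !(b && b)):
            !(b && a): β-rule — branch into !b  //  !a.
              branch 2.2.1.1 (add !b):
                !(b && b): β-rule — branch into !b  //  !b.
                  branch 2.2.1.1.1 (add !b):
                    ○ open, literals {b=0, c=1, d=1, e=1}.
                  branch 2.2.1.1.2 (add !b):
                    ○ open, literals {b=0, c=1, d=1, e=1}.
              branch 2.2.1.2 (add !a):
                !(b && b): β-rule — branch into !b  //  !b.
                  branch 2.2.1.2.1 (add !b):
                    ○ open, literals {a=0, b=0, c=1, d=1, e=1}.
                  branch 2.2.1.2.2 (add !b):
                    ○ open, literals {a=0, b=0, c=1, d=1, e=1}.
          branch 2.2.2 (add (a || b)):
            !(b && a): β-rule — branch into !b  //  !a.
              branch 2.2.2.1 (add !b):
                (a || b): β-rule — branch into a  //  b.
                  branch 2.2.2.1.1 (add a):
                    ○ open, literals {a=1, b=0, c=1, d=1, e=1}.
                  branch 2.2.2.1.2 (add b):
                    × closes — contains both b and !b.
              branch 2.2.2.2 (add !a):
                (a || b): β-rule — branch into a  //  b.
                  branch 2.2.2.2.1 (add a):
                    × closes — contains both a and !a.
                  branch 2.2.2.2.2 (add b):
                    ○ open, literals {a=0, b=1, c=1, d=1, e=1}.
7 branches closed, 16 open.
Each open branch fixes some atoms; the unmentioned ones are free. Counting distinct full assignments: branch {a=1, b=1, e=0} (d, c) contributes 4 new; branch {a=1, b=1, c=0} (e, d) contributes 2 new; branch {a=1, b=1, d=0} (e, c) contributes 1 new; branch {a=0, b=1, c=1, d=1, e=1} (none free) contributes 1 new; branch {a=1, b=1, e=0} (d, c) contributes 0 new; branch {a=1, b=1, c=0} (e, d) contributes 0 new; branch {a=1, b=1, e=0} (d, c) contributes 0 new; branch {a=1, b=1, c=0} (e, d) contributes 0 new; branch {a=1, b=1, d=0} (e, c) contributes 0 new; branch {a=1, b=1, d=0} (e, c) contributes 0 new; branch {b=0, c=1, d=1, e=1} (a) contributes 2 new; branch {b=0, c=1, d=1, e=1} (a) contributes 0 new; branch {a=0, b=0, c=1, d=1, e=1} (none free) contributes 0 new; branch {a=0, b=0, c=1, d=1, e=1} (none free) contributes 0 new; branch {a=1, b=0, c=1, d=1, e=1} (none free) contributes 0 new; branch {a=0, b=1, c=1, d=1, e=1} (none free) contributes 0 new. Total: 10.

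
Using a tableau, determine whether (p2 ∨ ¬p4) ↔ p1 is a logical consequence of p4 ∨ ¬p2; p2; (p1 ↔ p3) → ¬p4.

Initial set: {(p4 ∨ ¬p2); p2; ((p1 ↔ p3) → ¬p4); ¬((p2 ∨ ¬p4) ↔ p1)}.
(p4 ∨ ¬p2): β-rule — branch into p4  //  ¬p2.
  branch 1 (add p4):
    ((p1 ↔ p3) → ¬p4): β-rule — branch into ¬(p1 ↔ p3)  //  ¬p4.
      branch 1.1 (add ¬(p1 ↔ p3)):
        ¬((p2 ∨ ¬p4) ↔ p1): β-rule — branch into (p2 ∨ ¬p4), ¬p1  //  ¬(p2 ∨ ¬p4), p1.
          branch 1.1.1 (add (p2 ∨ ¬p4), ¬p1):
            ¬(p1 ↔ p3): β-rule — branch into p1, ¬p3  //  ¬p1, p3.
              branch 1.1.1.1 (add p1, ¬p3):
                × closes — contains both p1 and ¬p1.
              branch 1.1.1.2 (add ¬p1, p3):
                (p2 ∨ ¬p4): β-rule — branch into p2  //  ¬p4.
                  branch 1.1.1.2.1 (add p2):
                    ○ open, literals {p1=F, p2=T, p3=T, p4=T}.
                  branch 1.1.1.2.2 (add ¬p4):
                    × closes — contains both p4 and ¬p4.
          branch 1.1.2 (add ¬(p2 ∨ ¬p4), p1):
            ¬(p2 ∨ ¬p4): α-rule — add ¬p2, ¬¬p4.
            × closes — contains both p2 and ¬p2.
      branch 1.2 (add ¬p4):
        × closes — contains both p4 and ¬p4.
  branch 2 (add ¬p2):
    × closes — contains both p2 and ¬p2.
5 branches closed, 1 open.
An open branch gives a countermodel: p1=F, p2=T, p3=T, p4=T (unmentioned atoms arbitrary); the premises hold there but the conclusion fails.

No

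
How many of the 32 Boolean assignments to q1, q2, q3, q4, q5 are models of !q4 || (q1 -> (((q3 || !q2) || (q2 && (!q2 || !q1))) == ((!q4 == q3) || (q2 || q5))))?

Initial set: {(!q4 || (q1 -> (((q3 || !q2) || (q2 && (!q2 || !q1))) == ((!q4 == q3) || (q2 || q5)))))}.
(!q4 || (q1 -> (((q3 || !q2) || (q2 && (!q2 || !q1))) == ((!q4 == q3) || (q2 || q5))))): β-rule — branch into !q4  //  (q1 -> (((q3 || !q2) || (q2 && (!q2 || !q1))) == ((!q4 == q3) || (q2 || q5)))).
  branch 1 (add !q4):
    ○ open, literals {q4=0}.
  branch 2 (add (q1 -> (((q3 || !q2) || (q2 && (!q2 || !q1))) == ((!q4 == q3) || (q2 || q5))))):
    (q1 -> (((q3 || !q2) || (q2 && (!q2 || !q1))) == ((!q4 == q3) || (q2 || q5)))): β-rule — branch into !q1  //  (((q3 || !q2) || (q2 && (!q2 || !q1))) == ((!q4 == q3) || (q2 || q5))).
      branch 2.1 (add !q1):
        ○ open, literals {q1=0}.
      branch 2.2 (add (((q3 || !q2) || (q2 && (!q2 || !q1))) == ((!q4 == q3) || (q2 || q5)))):
        (((q3 || !q2) || (q2 && (!q2 || !q1))) == ((!q4 == q3) || (q2 || q5))): β-rule — branch into ((q3 || !q2) || (q2 && (!q2 || !q1))), ((!q4 == q3) || (q2 || q5))  //  !((q3 || !q2) || (q2 && (!q2 || !q1))), !((!q4 == q3) || (q2 || q5)).
          branch 2.2.1 (add ((q3 || !q2) || (q2 && (!q2 || !q1))), ((!q4 == q3) || (q2 || q5))):
            ((q3 || !q2) || (q2 && (!q2 || !q1))): β-rule — branch into (q3 || !q2)  //  (q2 && (!q2 || !q1)).
              branch 2.2.1.1 (add (q3 || !q2)):
                ((!q4 == q3) || (q2 || q5)): β-rule — branch into (!q4 == q3)  //  (q2 || q5).
                  branch 2.2.1.1.1 (add (!q4 == q3)):
                    (q3 || !q2): β-rule — branch into q3  //  !q2.
                      branch 2.2.1.1.1.1 (add q3):
                        (!q4 == q3): β-rule — branch into !q4, q3  //  !!q4, !q3.
                          branch 2.2.1.1.1.1.1 (add !q4, q3):
                            ○ open, literals {q3=1, q4=0}.
                          branch 2.2.1.1.1.1.2 (add !!q4, !q3):
                            × closes — contains both q3 and !q3.
                      branch 2.2.1.1.1.2 (add !q2):
                        (!q4 == q3): β-rule — branch into !q4, q3  //  !!q4, !q3.
                          branch 2.2.1.1.1.2.1 (add !q4, q3):
                            ○ open, literals {q2=0, q3=1, q4=0}.
                          branch 2.2.1.1.1.2.2 (add !!q4, !q3):
                            ○ open, literals {q2=0, q3=0, q4=1}.
                  branch 2.2.1.1.2 (add (q2 || q5)):
                    (q3 || !q2): β-rule — branch into q3  //  !q2.
                      branch 2.2.1.1.2.1 (add q3):
                        (q2 || q5): β-rule — branch into q2  //  q5.
                          branch 2.2.1.1.2.1.1 (add q2):
                            ○ open, literals {q2=1, q3=1}.
                          branch 2.2.1.1.2.1.2 (add q5):
                            ○ open, literals {q3=1, q5=1}.
                      branch 2.2.1.1.2.2 (add !q2):
                        (q2 || q5): β-rule — branch into q2  //  q5.
                          branch 2.2.1.1.2.2.1 (add q2):
                            × closes — contains both q2 and !q2.
                          branch 2.2.1.1.2.2.2 (add q5):
                            ○ open, literals {q2=0, q5=1}.
              branch 2.2.1.2 (add (q2 && (!q2 || !q1))):
                (q2 && (!q2 || !q1)): α-rule — add q2, (!q2 || !q1).
                ((!q4 == q3) || (q2 || q5)): β-rule — branch into (!q4 == q3)  //  (q2 || q5).
                  branch 2.2.1.2.1 (add (!q4 == q3)):
                    (!q2 || !q1): β-rule — branch into !q2  //  !q1.
                      branch 2.2.1.2.1.1 (add !q2):
                        × closes — contains both q2 and !q2.
                      branch 2.2.1.2.1.2 (add !q1):
                        (!q4 == q3): β-rule — branch into !q4, q3  //  !!q4, !q3.
                          branch 2.2.1.2.1.2.1 (add !q4, q3):
                            ○ open, literals {q1=0, q2=1, q3=1, q4=0}.
                          branch 2.2.1.2.1.2.2 (add !!q4, !q3):
                            ○ open, literals {q1=0, q2=1, q3=0, q4=1}.
                  branch 2.2.1.2.2 (add (q2 || q5)):
                    (!q2 || !q1): β-rule — branch into !q2  //  !q1.
                      branch 2.2.1.2.2.1 (add !q2):
                        × closes — contains both q2 and !q2.
                      branch 2.2.1.2.2.2 (add !q1):
                        (q2 || q5): β-rule — branch into q2  //  q5.
                          branch 2.2.1.2.2.2.1 (add q2):
                            ○ open, literals {q1=0, q2=1}.
                          branch 2.2.1.2.2.2.2 (add q5):
                            ○ open, literals {q1=0, q2=1, q5=1}.
          branch 2.2.2 (add !((q3 || !q2) || (q2 && (!q2 || !q1))), !((!q4 == q3) || (q2 || q5))):
            !((q3 || !q2) || (q2 && (!q2 || !q1))): α-rule — add !(q3 || !q2), !(q2 && (!q2 || !q1)).
            !((!q4 == q3) || (q2 || q5)): α-rule — add !(!q4 == q3), !(q2 || q5).
            !(q3 || !q2): α-rule — add !q3, !!q2.
            !(q2 || q5): α-rule — add !q2, !q5.
            × closes — contains both q2 and !q2.
5 branches closed, 12 open.
Each open branch fixes some atoms; the unmentioned ones are free. Counting distinct full assignments: branch {q4=0} (q1, q2, q3, q5) contributes 16 new; branch {q1=0} (q2, q3, q4, q5) contributes 8 new; branch {q3=1, q4=0} (q1, q2, q5) contributes 0 new; branch {q2=0, q3=1, q4=0} (q1, q5) contributes 0 new; branch {q2=0, q3=0, q4=1} (q1, q5) contributes 2 new; branch {q2=1, q3=1} (q1, q4, q5) contributes 2 new; branch {q3=1, q5=1} (q1, q2, q4) contributes 1 new; branch {q2=0, q5=1} (q1, q3, q4) contributes 0 new; branch {q1=0, q2=1, q3=1, q4=0} (q5) contributes 0 new; branch {q1=0, q2=1, q3=0, q4=1} (q5) contributes 0 new; branch {q1=0, q2=1} (q3, q4, q5) contributes 0 new; branch {q1=0, q2=1, q5=1} (q3, q4) contributes 0 new. Total: 29.

29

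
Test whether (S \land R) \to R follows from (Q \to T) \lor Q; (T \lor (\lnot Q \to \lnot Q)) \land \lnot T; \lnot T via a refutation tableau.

Yes

Initial set: {((Q \to T) \lor Q); ((T \lor (\lnot Q \to \lnot Q)) \land \lnot T); \lnot T; \lnot ((S \land R) \to R)}.
((T \lor (\lnot Q \to \lnot Q)) \land \lnot T): α-rule — add (T \lor (\lnot Q \to \lnot Q)), \lnot T.
\lnot ((S \land R) \to R): α-rule — add (S \land R), \lnot R.
(S \land R): α-rule — add S, R.
× closes — contains both R and \lnot R.
All 1 branch closes.
Every branch closed, so the premises entail the conclusion.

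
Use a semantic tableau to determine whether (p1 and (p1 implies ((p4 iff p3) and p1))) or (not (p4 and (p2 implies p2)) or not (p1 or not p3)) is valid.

Assume the negation and expand:
Initial set: {not ((p1 and (p1 implies ((p4 iff p3) and p1))) or (not (p4 and (p2 implies p2)) or not (p1 or not p3)))}.
not ((p1 and (p1 implies ((p4 iff p3) and p1))) or (not (p4 and (p2 implies p2)) or not (p1 or not p3))): α-rule — add not (p1 and (p1 implies ((p4 iff p3) and p1))), not (not (p4 and (p2 implies p2)) or not (p1 or not p3)).
not (not (p4 and (p2 implies p2)) or not (p1 or not p3)): α-rule — add not not (p4 and (p2 implies p2)), not not (p1 or not p3).
not not (p4 and (p2 implies p2)): α-rule — add p4, (p2 implies p2).
not (p1 and (p1 implies ((p4 iff p3) and p1))): β-rule — branch into not p1  //  not (p1 implies ((p4 iff p3) and p1)).
  branch 1 (add not p1):
    not not (p1 or not p3): β-rule — branch into p1  //  not p3.
      branch 1.1 (add p1):
        × closes — contains both p1 and not p1.
      branch 1.2 (add not p3):
        (p2 implies p2): β-rule — branch into not p2  //  p2.
          branch 1.2.1 (add not p2):
            ○ open, literals {p1=F, p2=F, p3=F, p4=T}.
          branch 1.2.2 (add p2):
            ○ open, literals {p1=F, p2=T, p3=F, p4=T}.
  branch 2 (add not (p1 implies ((p4 iff p3) and p1))):
    not (p1 implies ((p4 iff p3) and p1)): α-rule — add p1, not ((p4 iff p3) and p1).
    not not (p1 or not p3): β-rule — branch into p1  //  not p3.
      branch 2.1 (add p1):
        (p2 implies p2): β-rule — branch into not p2  //  p2.
          branch 2.1.1 (add not p2):
            not ((p4 iff p3) and p1): β-rule — branch into not (p4 iff p3)  //  not p1.
              branch 2.1.1.1 (add not (p4 iff p3)):
                not (p4 iff p3): β-rule — branch into p4, not p3  //  not p4, p3.
                  branch 2.1.1.1.1 (add p4, not p3):
                    ○ open, literals {p1=T, p2=F, p3=F, p4=T}.
                  branch 2.1.1.1.2 (add not p4, p3):
                    × closes — contains both p4 and not p4.
              branch 2.1.1.2 (add not p1):
                × closes — contains both p1 and not p1.
          branch 2.1.2 (add p2):
            not ((p4 iff p3) and p1): β-rule — branch into not (p4 iff p3)  //  not p1.
              branch 2.1.2.1 (add not (p4 iff p3)):
                not (p4 iff p3): β-rule — branch into p4, not p3  //  not p4, p3.
                  branch 2.1.2.1.1 (add p4, not p3):
                    ○ open, literals {p1=T, p2=T, p3=F, p4=T}.
                  branch 2.1.2.1.2 (add not p4, p3):
                    × closes — contains both p4 and not p4.
              branch 2.1.2.2 (add not p1):
                × closes — contains both p1 and not p1.
      branch 2.2 (add not p3):
        (p2 implies p2): β-rule — branch into not p2  //  p2.
          branch 2.2.1 (add not p2):
            not ((p4 iff p3) and p1): β-rule — branch into not (p4 iff p3)  //  not p1.
              branch 2.2.1.1 (add not (p4 iff p3)):
                not (p4 iff p3): β-rule — branch into p4, not p3  //  not p4, p3.
                  branch 2.2.1.1.1 (add p4, not p3):
                    ○ open, literals {p1=T, p2=F, p3=F, p4=T}.
                  branch 2.2.1.1.2 (add not p4, p3):
                    × closes — contains both p4 and not p4.
              branch 2.2.1.2 (add not p1):
                × closes — contains both p1 and not p1.
          branch 2.2.2 (add p2):
            not ((p4 iff p3) and p1): β-rule — branch into not (p4 iff p3)  //  not p1.
              branch 2.2.2.1 (add not (p4 iff p3)):
                not (p4 iff p3): β-rule — branch into p4, not p3  //  not p4, p3.
                  branch 2.2.2.1.1 (add p4, not p3):
                    ○ open, literals {p1=T, p2=T, p3=F, p4=T}.
                  branch 2.2.2.1.2 (add not p4, p3):
                    × closes — contains both p4 and not p4.
              branch 2.2.2.2 (add not p1):
                × closes — contains both p1 and not p1.
9 branches closed, 6 open.
An open branch gives a countermodel: p1=F, p2=F, p3=F, p4=T (unmentioned atoms arbitrary); under it the original formula is false.

Not valid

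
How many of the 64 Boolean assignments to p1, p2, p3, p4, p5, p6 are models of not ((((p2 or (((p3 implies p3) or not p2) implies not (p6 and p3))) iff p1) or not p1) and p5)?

Initial set: {not ((((p2 or (((p3 implies p3) or not p2) implies not (p6 and p3))) iff p1) or not p1) and p5)}.
not ((((p2 or (((p3 implies p3) or not p2) implies not (p6 and p3))) iff p1) or not p1) and p5): β-rule — branch into not (((p2 or (((p3 implies p3) or not p2) implies not (p6 and p3))) iff p1) or not p1)  //  not p5.
  branch 1 (add not (((p2 or (((p3 implies p3) or not p2) implies not (p6 and p3))) iff p1) or not p1)):
    not (((p2 or (((p3 implies p3) or not p2) implies not (p6 and p3))) iff p1) or not p1): α-rule — add not ((p2 or (((p3 implies p3) or not p2) implies not (p6 and p3))) iff p1), not not p1.
    not ((p2 or (((p3 implies p3) or not p2) implies not (p6 and p3))) iff p1): β-rule — branch into (p2 or (((p3 implies p3) or not p2) implies not (p6 and p3))), not p1  //  not (p2 or (((p3 implies p3) or not p2) implies not (p6 and p3))), p1.
      branch 1.1 (add (p2 or (((p3 implies p3) or not p2) implies not (p6 and p3))), not p1):
        × closes — contains both p1 and not p1.
      branch 1.2 (add not (p2 or (((p3 implies p3) or not p2) implies not (p6 and p3))), p1):
        not (p2 or (((p3 implies p3) or not p2) implies not (p6 and p3))): α-rule — add not p2, not (((p3 implies p3) or not p2) implies not (p6 and p3)).
        not (((p3 implies p3) or not p2) implies not (p6 and p3)): α-rule — add ((p3 implies p3) or not p2), not not (p6 and p3).
        not not (p6 and p3): α-rule — add p6, p3.
        ((p3 implies p3) or not p2): β-rule — branch into (p3 implies p3)  //  not p2.
          branch 1.2.1 (add (p3 implies p3)):
            (p3 implies p3): β-rule — branch into not p3  //  p3.
              branch 1.2.1.1 (add not p3):
                × closes — contains both p3 and not p3.
              branch 1.2.1.2 (add p3):
                ○ open, literals {p1=T, p2=F, p3=T, p6=T}.
          branch 1.2.2 (add not p2):
            ○ open, literals {p1=T, p2=F, p3=T, p6=T}.
  branch 2 (add not p5):
    ○ open, literals {p5=F}.
2 branches closed, 3 open.
Each open branch fixes some atoms; the unmentioned ones are free. Counting distinct full assignments: branch {p1=T, p2=F, p3=T, p6=T} (p4, p5) contributes 4 new; branch {p1=T, p2=F, p3=T, p6=T} (p4, p5) contributes 0 new; branch {p5=F} (p1, p2, p3, p4, p6) contributes 30 new. Total: 34.

34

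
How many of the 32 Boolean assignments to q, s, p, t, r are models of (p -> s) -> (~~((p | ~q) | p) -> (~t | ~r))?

Initial set: {((p -> s) -> (~~((p | ~q) | p) -> (~t | ~r)))}.
((p -> s) -> (~~((p | ~q) | p) -> (~t | ~r))): β-rule — branch into ~(p -> s)  //  (~~((p | ~q) | p) -> (~t | ~r)).
  branch 1 (add ~(p -> s)):
    ~(p -> s): α-rule — add p, ~s.
    ○ open, literals {p=1, s=0}.
  branch 2 (add (~~((p | ~q) | p) -> (~t | ~r))):
    (~~((p | ~q) | p) -> (~t | ~r)): β-rule — branch into ~~~((p | ~q) | p)  //  (~t | ~r).
      branch 2.1 (add ~~~((p | ~q) | p)):
        ~~~((p | ~q) | p): drop double negation, giving ~((p | ~q) | p).
        ~((p | ~q) | p): α-rule — add ~(p | ~q), ~p.
        ~(p | ~q): α-rule — add ~p, ~~q.
        ○ open, literals {p=0, q=1}.
      branch 2.2 (add (~t | ~r)):
        (~t | ~r): β-rule — branch into ~t  //  ~r.
          branch 2.2.1 (add ~t):
            ○ open, literals {t=0}.
          branch 2.2.2 (add ~r):
            ○ open, literals {r=0}.
0 branches closed, 4 open.
Each open branch fixes some atoms; the unmentioned ones are free. Counting distinct full assignments: branch {p=1, s=0} (q, t, r) contributes 8 new; branch {p=0, q=1} (s, t, r) contributes 8 new; branch {t=0} (q, s, p, r) contributes 8 new; branch {r=0} (q, s, p, t) contributes 4 new. Total: 28.

28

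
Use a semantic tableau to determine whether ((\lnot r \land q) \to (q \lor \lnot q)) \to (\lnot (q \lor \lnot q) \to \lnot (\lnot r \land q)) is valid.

Valid

Assume the negation and expand:
Initial set: {\lnot (((\lnot r \land q) \to (q \lor \lnot q)) \to (\lnot (q \lor \lnot q) \to \lnot (\lnot r \land q)))}.
\lnot (((\lnot r \land q) \to (q \lor \lnot q)) \to (\lnot (q \lor \lnot q) \to \lnot (\lnot r \land q))): α-rule — add ((\lnot r \land q) \to (q \lor \lnot q)), \lnot (\lnot (q \lor \lnot q) \to \lnot (\lnot r \land q)).
\lnot (\lnot (q \lor \lnot q) \to \lnot (\lnot r \land q)): α-rule — add \lnot (q \lor \lnot q), \lnot \lnot (\lnot r \land q).
\lnot (q \lor \lnot q): α-rule — add \lnot q, \lnot \lnot q.
× closes — contains both q and \lnot q.
All 1 branch closes.
Every branch closed, so the negation is unsatisfiable and the formula is valid.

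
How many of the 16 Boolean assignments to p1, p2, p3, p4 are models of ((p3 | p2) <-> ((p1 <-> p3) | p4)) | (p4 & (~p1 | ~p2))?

Initial set: {(((p3 | p2) <-> ((p1 <-> p3) | p4)) | (p4 & (~p1 | ~p2)))}.
(((p3 | p2) <-> ((p1 <-> p3) | p4)) | (p4 & (~p1 | ~p2))): β-rule — branch into ((p3 | p2) <-> ((p1 <-> p3) | p4))  //  (p4 & (~p1 | ~p2)).
  branch 1 (add ((p3 | p2) <-> ((p1 <-> p3) | p4))):
    ((p3 | p2) <-> ((p1 <-> p3) | p4)): β-rule — branch into (p3 | p2), ((p1 <-> p3) | p4)  //  ~(p3 | p2), ~((p1 <-> p3) | p4).
      branch 1.1 (add (p3 | p2), ((p1 <-> p3) | p4)):
        (p3 | p2): β-rule — branch into p3  //  p2.
          branch 1.1.1 (add p3):
            ((p1 <-> p3) | p4): β-rule — branch into (p1 <-> p3)  //  p4.
              branch 1.1.1.1 (add (p1 <-> p3)):
                (p1 <-> p3): β-rule — branch into p1, p3  //  ~p1, ~p3.
                  branch 1.1.1.1.1 (add p1, p3):
                    ○ open, literals {p1=T, p3=T}.
                  branch 1.1.1.1.2 (add ~p1, ~p3):
                    × closes — contains both p3 and ~p3.
              branch 1.1.1.2 (add p4):
                ○ open, literals {p3=T, p4=T}.
          branch 1.1.2 (add p2):
            ((p1 <-> p3) | p4): β-rule — branch into (p1 <-> p3)  //  p4.
              branch 1.1.2.1 (add (p1 <-> p3)):
                (p1 <-> p3): β-rule — branch into p1, p3  //  ~p1, ~p3.
                  branch 1.1.2.1.1 (add p1, p3):
                    ○ open, literals {p1=T, p2=T, p3=T}.
                  branch 1.1.2.1.2 (add ~p1, ~p3):
                    ○ open, literals {p1=F, p2=T, p3=F}.
              branch 1.1.2.2 (add p4):
                ○ open, literals {p2=T, p4=T}.
      branch 1.2 (add ~(p3 | p2), ~((p1 <-> p3) | p4)):
        ~(p3 | p2): α-rule — add ~p3, ~p2.
        ~((p1 <-> p3) | p4): α-rule — add ~(p1 <-> p3), ~p4.
        ~(p1 <-> p3): β-rule — branch into p1, ~p3  //  ~p1, p3.
          branch 1.2.1 (add p1, ~p3):
            ○ open, literals {p1=T, p2=F, p3=F, p4=F}.
          branch 1.2.2 (add ~p1, p3):
            × closes — contains both p3 and ~p3.
  branch 2 (add (p4 & (~p1 | ~p2))):
    (p4 & (~p1 | ~p2)): α-rule — add p4, (~p1 | ~p2).
    (~p1 | ~p2): β-rule — branch into ~p1  //  ~p2.
      branch 2.1 (add ~p1):
        ○ open, literals {p1=F, p4=T}.
      branch 2.2 (add ~p2):
        ○ open, literals {p2=F, p4=T}.
2 branches closed, 8 open.
Each open branch fixes some atoms; the unmentioned ones are free. Counting distinct full assignments: branch {p1=T, p3=T} (p2, p4) contributes 4 new; branch {p3=T, p4=T} (p1, p2) contributes 2 new; branch {p1=T, p2=T, p3=T} (p4) contributes 0 new; branch {p1=F, p2=T, p3=F} (p4) contributes 2 new; branch {p2=T, p4=T} (p1, p3) contributes 1 new; branch {p1=T, p2=F, p3=F, p4=F} (none free) contributes 1 new; branch {p1=F, p4=T} (p2, p3) contributes 1 new; branch {p2=F, p4=T} (p1, p3) contributes 1 new. Total: 12.

12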